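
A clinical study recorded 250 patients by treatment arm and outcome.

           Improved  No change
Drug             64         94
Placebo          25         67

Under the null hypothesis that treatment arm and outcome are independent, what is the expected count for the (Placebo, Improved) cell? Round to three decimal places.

Row total (Placebo) = 92; column total (Improved) = 89; grand total N = 250.
Expected count = (row total × column total) / N = 92 × 89 / 250 = 32.752.

32.752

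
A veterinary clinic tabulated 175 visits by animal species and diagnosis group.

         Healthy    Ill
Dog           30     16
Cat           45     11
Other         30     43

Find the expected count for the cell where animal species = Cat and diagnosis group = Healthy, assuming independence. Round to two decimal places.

33.60

Row total (Cat) = 56; column total (Healthy) = 105; grand total N = 175.
Expected count = (row total × column total) / N = 56 × 105 / 175 = 33.60.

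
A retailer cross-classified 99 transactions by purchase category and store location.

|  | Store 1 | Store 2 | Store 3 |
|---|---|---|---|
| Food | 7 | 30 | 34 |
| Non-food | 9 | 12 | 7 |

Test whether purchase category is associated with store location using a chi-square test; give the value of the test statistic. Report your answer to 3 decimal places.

8.711

Row totals: 71, 28. Column totals: 16, 42, 41. Grand total N = 99.
Expected counts (row total × column total / N):
  Food, Store 1: 71×16/99 = 11.4747
  Food, Store 2: 71×42/99 = 30.1212
  Food, Store 3: 71×41/99 = 29.4040
  Non-food, Store 1: 28×16/99 = 4.5253
  Non-food, Store 2: 28×42/99 = 11.8788
  Non-food, Store 3: 28×41/99 = 11.5960
Contributions (O − E)²/E:
  (7 − 11.4747)²/11.4747 = 1.7450
  (30 − 30.1212)²/30.1212 = 0.0005
  (34 − 29.4040)²/29.4040 = 0.7184
  (9 − 4.5253)²/4.5253 = 4.4247
  (12 − 11.8788)²/11.8788 = 0.0012
  (7 − 11.5960)²/11.5960 = 1.8216
χ² = 1.7450 + 0.0005 + 0.7184 + 4.4247 + 0.0012 + 1.8216 = 8.711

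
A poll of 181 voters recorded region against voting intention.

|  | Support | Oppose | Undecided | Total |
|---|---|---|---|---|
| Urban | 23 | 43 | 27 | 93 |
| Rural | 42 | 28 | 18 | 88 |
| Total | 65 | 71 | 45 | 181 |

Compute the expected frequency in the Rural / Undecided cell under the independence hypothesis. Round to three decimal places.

21.878

Row total (Rural) = 88; column total (Undecided) = 45; grand total N = 181.
Expected count = (row total × column total) / N = 88 × 45 / 181 = 21.878.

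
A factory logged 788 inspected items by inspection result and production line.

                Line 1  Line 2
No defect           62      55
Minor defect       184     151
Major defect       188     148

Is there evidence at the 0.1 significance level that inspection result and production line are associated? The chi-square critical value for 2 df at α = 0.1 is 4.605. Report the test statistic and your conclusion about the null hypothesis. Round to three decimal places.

0.313; fail to reject H₀

Row totals: 117, 335, 336. Column totals: 434, 354. Grand total N = 788.
Expected counts (row total × column total / N):
  No defect, Line 1: 117×434/788 = 64.4391
  No defect, Line 2: 117×354/788 = 52.5609
  Minor defect, Line 1: 335×434/788 = 184.5051
  Minor defect, Line 2: 335×354/788 = 150.4949
  Major defect, Line 1: 336×434/788 = 185.0558
  Major defect, Line 2: 336×354/788 = 150.9442
Contributions (O − E)²/E:
  (62 − 64.4391)²/64.4391 = 0.0923
  (55 − 52.5609)²/52.5609 = 0.1132
  (184 − 184.5051)²/184.5051 = 0.0014
  (151 − 150.4949)²/150.4949 = 0.0017
  (188 − 185.0558)²/185.0558 = 0.0468
  (148 − 150.9442)²/150.9442 = 0.0574
χ² = 0.0923 + 0.1132 + 0.0014 + 0.0017 + 0.0468 + 0.0574 = 0.313
df = (3−1)(2−1) = 2. Since 0.313 < 4.605, fail to reject the null hypothesis of independence at α = 0.1.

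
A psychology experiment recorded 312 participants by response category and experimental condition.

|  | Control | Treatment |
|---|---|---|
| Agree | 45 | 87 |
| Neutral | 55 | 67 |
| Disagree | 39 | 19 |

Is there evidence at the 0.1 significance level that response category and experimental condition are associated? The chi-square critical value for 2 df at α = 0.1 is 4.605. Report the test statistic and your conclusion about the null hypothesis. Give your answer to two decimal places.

Row totals: 132, 122, 58. Column totals: 139, 173. Grand total N = 312.
Expected counts (row total × column total / N):
  Agree, Control: 132×139/312 = 58.808
  Agree, Treatment: 132×173/312 = 73.192
  Neutral, Control: 122×139/312 = 54.353
  Neutral, Treatment: 122×173/312 = 67.647
  Disagree, Control: 58×139/312 = 25.840
  Disagree, Treatment: 58×173/312 = 32.160
Contributions (O − E)²/E:
  (45 − 58.808)²/58.808 = 3.2421
  (87 − 73.192)²/73.192 = 2.6049
  (55 − 54.353)²/54.353 = 0.0077
  (67 − 67.647)²/67.647 = 0.0062
  (39 − 25.840)²/25.840 = 6.7022
  (19 − 32.160)²/32.160 = 5.3851
χ² = 3.2421 + 2.6049 + 0.0077 + 0.0062 + 6.7022 + 5.3851 = 17.95
df = (3−1)(2−1) = 2. Since 17.95 > 4.605, reject the null hypothesis of independence at α = 0.1.

17.95; reject H₀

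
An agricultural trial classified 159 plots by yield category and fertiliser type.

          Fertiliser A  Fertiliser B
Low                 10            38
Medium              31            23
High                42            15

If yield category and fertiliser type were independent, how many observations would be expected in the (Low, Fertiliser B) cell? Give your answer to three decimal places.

Row total (Low) = 48; column total (Fertiliser B) = 76; grand total N = 159.
Expected count = (row total × column total) / N = 48 × 76 / 159 = 22.943.

22.943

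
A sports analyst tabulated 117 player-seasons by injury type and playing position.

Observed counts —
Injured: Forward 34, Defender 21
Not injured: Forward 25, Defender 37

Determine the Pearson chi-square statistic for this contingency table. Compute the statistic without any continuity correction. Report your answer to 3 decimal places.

Row totals: 55, 62. Column totals: 59, 58. Grand total N = 117.
Expected counts (row total × column total / N):
  Injured, Forward: 55×59/117 = 27.7350
  Injured, Defender: 55×58/117 = 27.2650
  Not injured, Forward: 62×59/117 = 31.2650
  Not injured, Defender: 62×58/117 = 30.7350
Contributions (O − E)²/E:
  (34 − 27.7350)²/27.7350 = 1.4152
  (21 − 27.2650)²/27.2650 = 1.4396
  (25 − 31.2650)²/31.2650 = 1.2554
  (37 − 30.7350)²/30.7350 = 1.2771
χ² = 1.4152 + 1.4396 + 1.2554 + 1.2771 = 5.387

5.387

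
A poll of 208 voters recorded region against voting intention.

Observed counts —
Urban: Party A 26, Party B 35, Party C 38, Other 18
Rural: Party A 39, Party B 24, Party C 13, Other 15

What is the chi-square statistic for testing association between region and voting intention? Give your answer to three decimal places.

14.150

Row totals: 117, 91. Column totals: 65, 59, 51, 33. Grand total N = 208.
Expected counts (row total × column total / N):
  Urban, Party A: 117×65/208 = 36.5625
  Urban, Party B: 117×59/208 = 33.1875
  Urban, Party C: 117×51/208 = 28.6875
  Urban, Other: 117×33/208 = 18.5625
  Rural, Party A: 91×65/208 = 28.4375
  Rural, Party B: 91×59/208 = 25.8125
  Rural, Party C: 91×51/208 = 22.3125
  Rural, Other: 91×33/208 = 14.4375
Contributions (O − E)²/E:
  (26 − 36.5625)²/36.5625 = 3.0514
  (35 − 33.1875)²/33.1875 = 0.0990
  (38 − 28.6875)²/28.6875 = 3.0230
  (18 − 18.5625)²/18.5625 = 0.0170
  (39 − 28.4375)²/28.4375 = 3.9232
  (24 − 25.8125)²/25.8125 = 0.1273
  (13 − 22.3125)²/22.3125 = 3.8867
  (15 − 14.4375)²/14.4375 = 0.0219
χ² = 3.0514 + 0.0990 + 3.0230 + 0.0170 + 3.9232 + 0.1273 + 3.8867 + 0.0219 = 14.150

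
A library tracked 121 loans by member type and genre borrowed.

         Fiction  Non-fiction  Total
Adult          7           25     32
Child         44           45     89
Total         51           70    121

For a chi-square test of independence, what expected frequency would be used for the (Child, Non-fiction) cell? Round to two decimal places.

Row total (Child) = 89; column total (Non-fiction) = 70; grand total N = 121.
Expected count = (row total × column total) / N = 89 × 70 / 121 = 51.49.

51.49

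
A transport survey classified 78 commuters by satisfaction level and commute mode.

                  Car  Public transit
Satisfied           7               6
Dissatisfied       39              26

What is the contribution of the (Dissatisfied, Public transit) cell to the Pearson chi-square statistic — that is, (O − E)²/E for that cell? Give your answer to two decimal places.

Row total (Dissatisfied) = 65; column total (Public transit) = 32; N = 78.
Expected count E = 65 × 32 / 78 = 26.667.
Contribution = (O − E)²/E = (26 − 26.667)² / 26.667 = 0.02.

0.02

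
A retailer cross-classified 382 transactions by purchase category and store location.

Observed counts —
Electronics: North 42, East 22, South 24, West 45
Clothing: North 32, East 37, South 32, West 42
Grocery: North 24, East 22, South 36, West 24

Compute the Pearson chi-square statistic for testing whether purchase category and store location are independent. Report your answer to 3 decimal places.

14.670

Row totals: 133, 143, 106. Column totals: 98, 81, 92, 111. Grand total N = 382.
Expected counts (row total × column total / N):
  Electronics, North: 133×98/382 = 34.1204
  Electronics, East: 133×81/382 = 28.2016
  Electronics, South: 133×92/382 = 32.0314
  Electronics, West: 133×111/382 = 38.6466
  Clothing, North: 143×98/382 = 36.6859
  Clothing, East: 143×81/382 = 30.3220
  Clothing, South: 143×92/382 = 34.4398
  Clothing, West: 143×111/382 = 41.5524
  Grocery, North: 106×98/382 = 27.1937
  Grocery, East: 106×81/382 = 22.4764
  Grocery, South: 106×92/382 = 25.5288
  Grocery, West: 106×111/382 = 30.8010
Contributions (O − E)²/E:
  (42 − 34.1204)²/34.1204 = 1.8197
  (22 − 28.2016)²/28.2016 = 1.3637
  (24 − 32.0314)²/32.0314 = 2.0138
  (45 − 38.6466)²/38.6466 = 1.0445
  (32 − 36.6859)²/36.6859 = 0.5985
  (37 − 30.3220)²/30.3220 = 1.4707
  (32 − 34.4398)²/34.4398 = 0.1728
  (42 − 41.5524)²/41.5524 = 0.0048
  (24 − 27.1937)²/27.1937 = 0.3751
  (22 − 22.4764)²/22.4764 = 0.0101
  (36 − 25.5288)²/25.5288 = 4.2950
  (24 − 30.8010)²/30.8010 = 1.5017
χ² = 1.8197 + 1.3637 + 2.0138 + 1.0445 + 0.5985 + 1.4707 + 0.1728 + 0.0048 + 0.3751 + 0.0101 + 4.2950 + 1.5017 = 14.670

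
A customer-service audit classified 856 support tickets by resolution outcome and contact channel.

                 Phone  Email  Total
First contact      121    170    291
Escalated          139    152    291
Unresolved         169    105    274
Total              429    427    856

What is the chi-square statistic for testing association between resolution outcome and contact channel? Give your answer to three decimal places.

Grand total N = 856.
Expected counts (row total × column total / N):
  First contact, Phone: 291×429/856 = 145.8400
  First contact, Email: 291×427/856 = 145.1600
  Escalated, Phone: 291×429/856 = 145.8400
  Escalated, Email: 291×427/856 = 145.1600
  Unresolved, Phone: 274×429/856 = 137.3201
  Unresolved, Email: 274×427/856 = 136.6799
Contributions (O − E)²/E:
  (121 − 145.8400)²/145.8400 = 4.2308
  (170 − 145.1600)²/145.1600 = 4.2507
  (139 − 145.8400)²/145.8400 = 0.3208
  (152 − 145.1600)²/145.1600 = 0.3223
  (169 − 137.3201)²/137.3201 = 7.3086
  (105 − 136.6799)²/136.6799 = 7.3428
χ² = 4.2308 + 4.2507 + 0.3208 + 0.3223 + 7.3086 + 7.3428 = 23.776

23.776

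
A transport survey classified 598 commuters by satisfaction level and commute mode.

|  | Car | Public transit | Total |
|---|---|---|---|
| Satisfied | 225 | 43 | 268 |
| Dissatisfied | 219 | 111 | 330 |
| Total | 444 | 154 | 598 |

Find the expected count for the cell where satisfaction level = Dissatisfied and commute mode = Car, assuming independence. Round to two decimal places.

245.02

Row total (Dissatisfied) = 330; column total (Car) = 444; grand total N = 598.
Expected count = (row total × column total) / N = 330 × 444 / 598 = 245.02.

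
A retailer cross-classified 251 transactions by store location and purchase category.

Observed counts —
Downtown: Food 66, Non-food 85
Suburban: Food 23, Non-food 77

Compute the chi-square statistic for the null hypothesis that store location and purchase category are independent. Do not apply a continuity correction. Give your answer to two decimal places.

11.27

Row totals: 151, 100. Column totals: 89, 162. Grand total N = 251.
Expected counts (row total × column total / N):
  Downtown, Food: 151×89/251 = 53.542
  Downtown, Non-food: 151×162/251 = 97.458
  Suburban, Food: 100×89/251 = 35.458
  Suburban, Non-food: 100×162/251 = 64.542
Contributions (O − E)²/E:
  (66 − 53.542)²/53.542 = 2.8987
  (85 − 97.458)²/97.458 = 1.5925
  (23 − 35.458)²/35.458 = 4.3771
  (77 − 64.542)²/64.542 = 2.4047
χ² = 2.8987 + 1.5925 + 4.3771 + 2.4047 = 11.27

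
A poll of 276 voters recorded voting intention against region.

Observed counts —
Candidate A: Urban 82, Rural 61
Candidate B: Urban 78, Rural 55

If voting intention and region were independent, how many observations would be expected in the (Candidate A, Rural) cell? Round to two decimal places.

60.10

Row total (Candidate A) = 143; column total (Rural) = 116; grand total N = 276.
Expected count = (row total × column total) / N = 143 × 116 / 276 = 60.10.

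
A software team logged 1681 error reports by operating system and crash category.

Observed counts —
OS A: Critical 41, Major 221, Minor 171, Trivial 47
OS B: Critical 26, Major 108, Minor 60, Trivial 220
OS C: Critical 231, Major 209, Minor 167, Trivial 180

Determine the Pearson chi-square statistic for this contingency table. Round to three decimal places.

Row totals: 480, 414, 787. Column totals: 298, 538, 398, 447. Grand total N = 1681.
Expected counts (row total × column total / N):
  OS A, Critical: 480×298/1681 = 85.0922
  OS A, Major: 480×538/1681 = 153.6228
  OS A, Minor: 480×398/1681 = 113.6466
  OS A, Trivial: 480×447/1681 = 127.6383
  OS B, Critical: 414×298/1681 = 73.3920
  OS B, Major: 414×538/1681 = 132.4997
  OS B, Minor: 414×398/1681 = 98.0202
  OS B, Trivial: 414×447/1681 = 110.0880
  OS C, Critical: 787×298/1681 = 139.5158
  OS C, Major: 787×538/1681 = 251.8775
  OS C, Minor: 787×398/1681 = 186.3331
  OS C, Trivial: 787×447/1681 = 209.2736
Contributions (O − E)²/E:
  (41 − 85.0922)²/85.0922 = 22.8472
  (221 − 153.6228)²/153.6228 = 29.5509
  (171 − 113.6466)²/113.6466 = 28.9442
  (47 − 127.6383)²/127.6383 = 50.9450
  (26 − 73.3920)²/73.3920 = 30.6028
  (108 − 132.4997)²/132.4997 = 4.5301
  (60 − 98.0202)²/98.0202 = 14.7473
  (220 − 110.0880)²/110.0880 = 109.7363
  (231 − 139.5158)²/139.5158 = 59.9886
  (209 − 251.8775)²/251.8775 = 7.2991
  (167 − 186.3331)²/186.3331 = 2.0059
  (180 − 209.2736)²/209.2736 = 4.0948
χ² = 22.8472 + 29.5509 + 28.9442 + 50.9450 + 30.6028 + 4.5301 + 14.7473 + 109.7363 + 59.9886 + 7.2991 + 2.0059 + 4.0948 = 365.292

365.292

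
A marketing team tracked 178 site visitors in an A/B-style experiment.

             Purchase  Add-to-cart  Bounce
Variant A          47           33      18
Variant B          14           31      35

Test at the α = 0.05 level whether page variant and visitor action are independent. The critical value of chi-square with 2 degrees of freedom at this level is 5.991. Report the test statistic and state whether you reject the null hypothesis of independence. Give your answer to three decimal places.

21.770; reject H₀

Row totals: 98, 80. Column totals: 61, 64, 53. Grand total N = 178.
Expected counts (row total × column total / N):
  Variant A, Purchase: 98×61/178 = 33.5843
  Variant A, Add-to-cart: 98×64/178 = 35.2360
  Variant A, Bounce: 98×53/178 = 29.1798
  Variant B, Purchase: 80×61/178 = 27.4157
  Variant B, Add-to-cart: 80×64/178 = 28.7640
  Variant B, Bounce: 80×53/178 = 23.8202
Contributions (O − E)²/E:
  (47 − 33.5843)²/33.5843 = 5.3591
  (33 − 35.2360)²/35.2360 = 0.1419
  (18 − 29.1798)²/29.1798 = 4.2834
  (14 − 27.4157)²/27.4157 = 6.5649
  (31 − 28.7640)²/28.7640 = 0.1738
  (35 − 23.8202)²/23.8202 = 5.2471
χ² = 5.3591 + 0.1419 + 4.2834 + 6.5649 + 0.1738 + 5.2471 = 21.770
df = (2−1)(3−1) = 2. Since 21.770 > 5.991, reject the null hypothesis of independence at α = 0.05.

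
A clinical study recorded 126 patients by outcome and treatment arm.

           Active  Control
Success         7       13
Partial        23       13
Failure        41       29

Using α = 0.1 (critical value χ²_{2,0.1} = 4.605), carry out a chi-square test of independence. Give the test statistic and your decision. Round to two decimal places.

Row totals: 20, 36, 70. Column totals: 71, 55. Grand total N = 126.
Expected counts (row total × column total / N):
  Success, Active: 20×71/126 = 11.270
  Success, Control: 20×55/126 = 8.730
  Partial, Active: 36×71/126 = 20.286
  Partial, Control: 36×55/126 = 15.714
  Failure, Active: 70×71/126 = 39.444
  Failure, Control: 70×55/126 = 30.556
Contributions (O − E)²/E:
  (7 − 11.270)²/11.270 = 1.6178
  (13 − 8.730)²/8.730 = 2.0885
  (23 − 20.286)²/20.286 = 0.3631
  (13 − 15.714)²/15.714 = 0.4687
  (41 − 39.444)²/39.444 = 0.0614
  (29 − 30.556)²/30.556 = 0.0792
χ² = 1.6178 + 2.0885 + 0.3631 + 0.4687 + 0.0614 + 0.0792 = 4.68
df = (3−1)(2−1) = 2. Since 4.68 > 4.605, reject the null hypothesis of independence at α = 0.1.

4.68; reject H₀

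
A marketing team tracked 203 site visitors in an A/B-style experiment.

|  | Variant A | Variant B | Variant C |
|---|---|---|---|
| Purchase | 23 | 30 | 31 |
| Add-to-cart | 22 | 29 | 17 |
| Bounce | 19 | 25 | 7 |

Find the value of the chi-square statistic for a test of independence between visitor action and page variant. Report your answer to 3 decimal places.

8.859

Row totals: 84, 68, 51. Column totals: 64, 84, 55. Grand total N = 203.
Expected counts (row total × column total / N):
  Purchase, Variant A: 84×64/203 = 26.4828
  Purchase, Variant B: 84×84/203 = 34.7586
  Purchase, Variant C: 84×55/203 = 22.7586
  Add-to-cart, Variant A: 68×64/203 = 21.4384
  Add-to-cart, Variant B: 68×84/203 = 28.1379
  Add-to-cart, Variant C: 68×55/203 = 18.4236
  Bounce, Variant A: 51×64/203 = 16.0788
  Bounce, Variant B: 51×84/203 = 21.1034
  Bounce, Variant C: 51×55/203 = 13.8177
Contributions (O − E)²/E:
  (23 − 26.4828)²/26.4828 = 0.4580
  (30 − 34.7586)²/34.7586 = 0.6515
  (31 − 22.7586)²/22.7586 = 2.9844
  (22 − 21.4384)²/21.4384 = 0.0147
  (29 − 28.1379)²/28.1379 = 0.0264
  (17 − 18.4236)²/18.4236 = 0.1100
  (19 − 16.0788)²/16.0788 = 0.5307
  (25 − 21.1034)²/21.1034 = 0.7195
  (7 − 13.8177)²/13.8177 = 3.3639
χ² = 0.4580 + 0.6515 + 2.9844 + 0.0147 + 0.0264 + 0.1100 + 0.5307 + 0.7195 + 3.3639 = 8.859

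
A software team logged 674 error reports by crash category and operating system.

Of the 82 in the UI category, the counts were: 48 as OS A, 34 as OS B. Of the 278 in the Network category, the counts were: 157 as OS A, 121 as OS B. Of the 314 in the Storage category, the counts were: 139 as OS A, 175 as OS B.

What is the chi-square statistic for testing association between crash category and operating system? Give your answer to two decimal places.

Row totals: 82, 278, 314. Column totals: 344, 330. Grand total N = 674.
Expected counts (row total × column total / N):
  UI, OS A: 82×344/674 = 41.852
  UI, OS B: 82×330/674 = 40.148
  Network, OS A: 278×344/674 = 141.887
  Network, OS B: 278×330/674 = 136.113
  Storage, OS A: 314×344/674 = 160.261
  Storage, OS B: 314×330/674 = 153.739
Contributions (O − E)²/E:
  (48 − 41.852)²/41.852 = 0.9031
  (34 − 40.148)²/40.148 = 0.9415
  (157 − 141.887)²/141.887 = 1.6098
  (121 − 136.113)²/136.113 = 1.6780
  (139 − 160.261)²/160.261 = 2.8206
  (175 − 153.739)²/153.739 = 2.9402
χ² = 0.9031 + 0.9415 + 1.6098 + 1.6780 + 2.8206 + 2.9402 = 10.89

10.89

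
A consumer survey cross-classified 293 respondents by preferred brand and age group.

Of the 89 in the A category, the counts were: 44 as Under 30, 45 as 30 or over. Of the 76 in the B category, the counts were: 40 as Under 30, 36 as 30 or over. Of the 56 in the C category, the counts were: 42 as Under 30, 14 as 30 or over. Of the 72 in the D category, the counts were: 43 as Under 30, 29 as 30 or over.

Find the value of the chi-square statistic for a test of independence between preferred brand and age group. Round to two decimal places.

10.28

Row totals: 89, 76, 56, 72. Column totals: 169, 124. Grand total N = 293.
Expected counts (row total × column total / N):
  A, Under 30: 89×169/293 = 51.334
  A, 30 or over: 89×124/293 = 37.666
  B, Under 30: 76×169/293 = 43.836
  B, 30 or over: 76×124/293 = 32.164
  C, Under 30: 56×169/293 = 32.300
  C, 30 or over: 56×124/293 = 23.700
  D, Under 30: 72×169/293 = 41.529
  D, 30 or over: 72×124/293 = 30.471
Contributions (O − E)²/E:
  (44 − 51.334)²/51.334 = 1.0478
  (45 − 37.666)²/37.666 = 1.4280
  (40 − 43.836)²/43.836 = 0.3357
  (36 − 32.164)²/32.164 = 0.4575
  (42 − 32.300)²/32.300 = 2.9130
  (14 − 23.700)²/23.700 = 3.9700
  (43 − 41.529)²/41.529 = 0.0521
  (29 − 30.471)²/30.471 = 0.0710
χ² = 1.0478 + 1.4280 + 0.3357 + 0.4575 + 2.9130 + 3.9700 + 0.0521 + 0.0710 = 10.28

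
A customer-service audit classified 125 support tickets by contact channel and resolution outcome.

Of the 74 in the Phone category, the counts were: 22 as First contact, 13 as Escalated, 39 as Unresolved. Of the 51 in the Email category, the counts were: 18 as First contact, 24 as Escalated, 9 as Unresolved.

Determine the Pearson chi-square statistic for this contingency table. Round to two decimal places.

Row totals: 74, 51. Column totals: 40, 37, 48. Grand total N = 125.
Expected counts (row total × column total / N):
  Phone, First contact: 74×40/125 = 23.680
  Phone, Escalated: 74×37/125 = 21.904
  Phone, Unresolved: 74×48/125 = 28.416
  Email, First contact: 51×40/125 = 16.320
  Email, Escalated: 51×37/125 = 15.096
  Email, Unresolved: 51×48/125 = 19.584
Contributions (O − E)²/E:
  (22 − 23.680)²/23.680 = 0.1192
  (13 − 21.904)²/21.904 = 3.6195
  (39 − 28.416)²/28.416 = 3.9422
  (18 − 16.320)²/16.320 = 0.1729
  (24 − 15.096)²/15.096 = 5.2518
  (9 − 19.584)²/19.584 = 5.7200
χ² = 0.1192 + 3.6195 + 3.9422 + 0.1729 + 5.2518 + 5.7200 = 18.83

18.83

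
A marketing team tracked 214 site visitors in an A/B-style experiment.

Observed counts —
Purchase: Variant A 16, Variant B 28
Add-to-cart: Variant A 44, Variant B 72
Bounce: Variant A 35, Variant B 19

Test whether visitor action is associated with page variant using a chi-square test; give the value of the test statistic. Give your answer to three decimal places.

Row totals: 44, 116, 54. Column totals: 95, 119. Grand total N = 214.
Expected counts (row total × column total / N):
  Purchase, Variant A: 44×95/214 = 19.5327
  Purchase, Variant B: 44×119/214 = 24.4673
  Add-to-cart, Variant A: 116×95/214 = 51.4953
  Add-to-cart, Variant B: 116×119/214 = 64.5047
  Bounce, Variant A: 54×95/214 = 23.9720
  Bounce, Variant B: 54×119/214 = 30.0280
Contributions (O − E)²/E:
  (16 − 19.5327)²/19.5327 = 0.6389
  (28 − 24.4673)²/24.4673 = 0.5101
  (44 − 51.4953)²/51.4953 = 1.0910
  (72 − 64.5047)²/64.5047 = 0.8709
  (35 − 23.9720)²/23.9720 = 5.0733
  (19 − 30.0280)²/30.0280 = 4.0501
χ² = 0.6389 + 0.5101 + 1.0910 + 0.8709 + 5.0733 + 4.0501 = 12.234

12.234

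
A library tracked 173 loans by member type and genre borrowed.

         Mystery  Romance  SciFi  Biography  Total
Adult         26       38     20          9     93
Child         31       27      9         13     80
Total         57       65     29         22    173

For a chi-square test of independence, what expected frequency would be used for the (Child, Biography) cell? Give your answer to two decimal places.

10.17

Row total (Child) = 80; column total (Biography) = 22; grand total N = 173.
Expected count = (row total × column total) / N = 80 × 22 / 173 = 10.17.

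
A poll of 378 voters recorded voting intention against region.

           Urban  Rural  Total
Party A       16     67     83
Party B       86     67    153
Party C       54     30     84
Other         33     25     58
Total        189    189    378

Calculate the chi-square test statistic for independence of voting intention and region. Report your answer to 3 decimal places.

Grand total N = 378.
Expected counts (row total × column total / N):
  Party A, Urban: 83×189/378 = 41.5000
  Party A, Rural: 83×189/378 = 41.5000
  Party B, Urban: 153×189/378 = 76.5000
  Party B, Rural: 153×189/378 = 76.5000
  Party C, Urban: 84×189/378 = 42.0000
  Party C, Rural: 84×189/378 = 42.0000
  Other, Urban: 58×189/378 = 29.0000
  Other, Rural: 58×189/378 = 29.0000
Contributions (O − E)²/E:
  (16 − 41.5000)²/41.5000 = 15.6687
  (67 − 41.5000)²/41.5000 = 15.6687
  (86 − 76.5000)²/76.5000 = 1.1797
  (67 − 76.5000)²/76.5000 = 1.1797
  (54 − 42.0000)²/42.0000 = 3.4286
  (30 − 42.0000)²/42.0000 = 3.4286
  (33 − 29.0000)²/29.0000 = 0.5517
  (25 − 29.0000)²/29.0000 = 0.5517
χ² = 15.6687 + 15.6687 + 1.1797 + 1.1797 + 3.4286 + 3.4286 + 0.5517 + 0.5517 = 41.657

41.657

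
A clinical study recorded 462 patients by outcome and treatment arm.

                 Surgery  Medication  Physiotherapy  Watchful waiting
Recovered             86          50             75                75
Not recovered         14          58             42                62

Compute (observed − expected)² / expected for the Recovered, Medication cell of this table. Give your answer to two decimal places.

Row total (Recovered) = 286; column total (Medication) = 108; N = 462.
Expected count E = 286 × 108 / 462 = 66.857.
Contribution = (O − E)²/E = (50 − 66.857)² / 66.857 = 4.25.

4.25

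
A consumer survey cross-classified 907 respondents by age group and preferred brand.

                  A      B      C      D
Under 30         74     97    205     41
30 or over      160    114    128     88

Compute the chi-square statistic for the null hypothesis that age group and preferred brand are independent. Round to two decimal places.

62.43

Row totals: 417, 490. Column totals: 234, 211, 333, 129. Grand total N = 907.
Expected counts (row total × column total / N):
  Under 30, A: 417×234/907 = 107.583
  Under 30, B: 417×211/907 = 97.009
  Under 30, C: 417×333/907 = 153.099
  Under 30, D: 417×129/907 = 59.309
  30 or over, A: 490×234/907 = 126.417
  30 or over, B: 490×211/907 = 113.991
  30 or over, C: 490×333/907 = 179.901
  30 or over, D: 490×129/907 = 69.691
Contributions (O − E)²/E:
  (74 − 107.583)²/107.583 = 10.4832
  (97 − 97.009)²/97.009 = 0.0000
  (205 − 153.099)²/153.099 = 17.5946
  (41 − 59.309)²/59.309 = 5.6521
  (160 − 126.417)²/126.417 = 8.9214
  (114 − 113.991)²/113.991 = 0.0000
  (128 − 179.901)²/179.901 = 14.9733
  (88 − 69.691)²/69.691 = 4.8101
χ² = 10.4832 + 0.0000 + 17.5946 + 5.6521 + 8.9214 + 0.0000 + 14.9733 + 4.8101 = 62.43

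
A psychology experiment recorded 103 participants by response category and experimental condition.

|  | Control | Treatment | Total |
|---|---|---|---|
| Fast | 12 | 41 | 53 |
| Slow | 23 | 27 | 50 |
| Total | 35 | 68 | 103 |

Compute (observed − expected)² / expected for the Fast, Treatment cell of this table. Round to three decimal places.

1.032

Row total (Fast) = 53; column total (Treatment) = 68; N = 103.
Expected count E = 53 × 68 / 103 = 34.9903.
Contribution = (O − E)²/E = (41 − 34.9903)² / 34.9903 = 1.032.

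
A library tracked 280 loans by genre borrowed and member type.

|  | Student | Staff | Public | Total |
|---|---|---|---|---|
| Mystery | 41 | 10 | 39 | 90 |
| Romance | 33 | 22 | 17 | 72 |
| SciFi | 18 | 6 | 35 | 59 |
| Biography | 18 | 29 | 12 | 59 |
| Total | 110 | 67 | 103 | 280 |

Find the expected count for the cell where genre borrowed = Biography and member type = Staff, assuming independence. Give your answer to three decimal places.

Row total (Biography) = 59; column total (Staff) = 67; grand total N = 280.
Expected count = (row total × column total) / N = 59 × 67 / 280 = 14.118.

14.118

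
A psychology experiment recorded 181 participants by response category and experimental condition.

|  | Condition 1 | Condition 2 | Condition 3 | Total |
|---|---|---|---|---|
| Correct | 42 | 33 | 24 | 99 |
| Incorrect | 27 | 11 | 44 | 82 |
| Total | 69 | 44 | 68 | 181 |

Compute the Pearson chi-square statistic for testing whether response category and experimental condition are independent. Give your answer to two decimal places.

Grand total N = 181.
Expected counts (row total × column total / N):
  Correct, Condition 1: 99×69/181 = 37.740
  Correct, Condition 2: 99×44/181 = 24.066
  Correct, Condition 3: 99×68/181 = 37.193
  Incorrect, Condition 1: 82×69/181 = 31.260
  Incorrect, Condition 2: 82×44/181 = 19.934
  Incorrect, Condition 3: 82×68/181 = 30.807
Contributions (O − E)²/E:
  (42 − 37.740)²/37.740 = 0.4809
  (33 − 24.066)²/24.066 = 3.3166
  (24 − 37.193)²/37.193 = 4.6798
  (27 − 31.260)²/31.260 = 0.5805
  (11 − 19.934)²/19.934 = 4.0040
  (44 − 30.807)²/30.807 = 5.6499
χ² = 0.4809 + 3.3166 + 4.6798 + 0.5805 + 4.0040 + 5.6499 = 18.71

18.71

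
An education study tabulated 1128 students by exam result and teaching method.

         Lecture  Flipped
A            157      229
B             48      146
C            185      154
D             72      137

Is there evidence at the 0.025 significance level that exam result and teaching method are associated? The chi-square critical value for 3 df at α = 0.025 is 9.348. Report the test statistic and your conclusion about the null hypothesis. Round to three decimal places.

Row totals: 386, 194, 339, 209. Column totals: 462, 666. Grand total N = 1128.
Expected counts (row total × column total / N):
  A, Lecture: 386×462/1128 = 158.0957
  A, Flipped: 386×666/1128 = 227.9043
  B, Lecture: 194×462/1128 = 79.4574
  B, Flipped: 194×666/1128 = 114.5426
  C, Lecture: 339×462/1128 = 138.8457
  C, Flipped: 339×666/1128 = 200.1543
  D, Lecture: 209×462/1128 = 85.6011
  D, Flipped: 209×666/1128 = 123.3989
Contributions (O − E)²/E:
  (157 − 158.0957)²/158.0957 = 0.0076
  (229 − 227.9043)²/227.9043 = 0.0053
  (48 − 79.4574)²/79.4574 = 12.4541
  (146 − 114.5426)²/114.5426 = 8.6393
  (185 − 138.8457)²/138.8457 = 15.3424
  (154 − 200.1543)²/200.1543 = 10.6429
  (72 − 85.6011)²/85.6011 = 2.1611
  (137 − 123.3989)²/123.3989 = 1.4991
χ² = 0.0076 + 0.0053 + 12.4541 + 8.6393 + 15.3424 + 10.6429 + 2.1611 + 1.4991 = 50.752
df = (4−1)(2−1) = 3. Since 50.752 > 9.348, reject the null hypothesis of independence at α = 0.025.

50.752; reject H₀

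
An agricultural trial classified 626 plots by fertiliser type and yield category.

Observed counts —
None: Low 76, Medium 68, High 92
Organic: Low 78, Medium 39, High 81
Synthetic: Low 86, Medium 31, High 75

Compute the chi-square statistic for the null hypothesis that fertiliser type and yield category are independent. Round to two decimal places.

13.01

Row totals: 236, 198, 192. Column totals: 240, 138, 248. Grand total N = 626.
Expected counts (row total × column total / N):
  None, Low: 236×240/626 = 90.479
  None, Medium: 236×138/626 = 52.026
  None, High: 236×248/626 = 93.495
  Organic, Low: 198×240/626 = 75.911
  Organic, Medium: 198×138/626 = 43.649
  Organic, High: 198×248/626 = 78.441
  Synthetic, Low: 192×240/626 = 73.610
  Synthetic, Medium: 192×138/626 = 42.326
  Synthetic, High: 192×248/626 = 76.064
Contributions (O − E)²/E:
  (76 − 90.479)²/90.479 = 2.3170
  (68 − 52.026)²/52.026 = 4.9046
  (92 − 93.495)²/93.495 = 0.0239
  (78 − 75.911)²/75.911 = 0.0575
  (39 − 43.649)²/43.649 = 0.4952
  (81 − 78.441)²/78.441 = 0.0835
  (86 − 73.610)²/73.610 = 2.0855
  (31 − 42.326)²/42.326 = 3.0307
  (75 − 76.064)²/76.064 = 0.0149
χ² = 2.3170 + 4.9046 + 0.0239 + 0.0575 + 0.4952 + 0.0835 + 2.0855 + 3.0307 + 0.0149 = 13.01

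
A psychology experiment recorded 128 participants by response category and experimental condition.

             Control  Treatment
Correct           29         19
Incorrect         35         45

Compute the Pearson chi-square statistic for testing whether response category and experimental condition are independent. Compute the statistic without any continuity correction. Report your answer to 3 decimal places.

Row totals: 48, 80. Column totals: 64, 64. Grand total N = 128.
Expected counts (row total × column total / N):
  Correct, Control: 48×64/128 = 24.0000
  Correct, Treatment: 48×64/128 = 24.0000
  Incorrect, Control: 80×64/128 = 40.0000
  Incorrect, Treatment: 80×64/128 = 40.0000
Contributions (O − E)²/E:
  (29 − 24.0000)²/24.0000 = 1.0417
  (19 − 24.0000)²/24.0000 = 1.0417
  (35 − 40.0000)²/40.0000 = 0.6250
  (45 − 40.0000)²/40.0000 = 0.6250
χ² = 1.0417 + 1.0417 + 0.6250 + 0.6250 = 3.333

3.333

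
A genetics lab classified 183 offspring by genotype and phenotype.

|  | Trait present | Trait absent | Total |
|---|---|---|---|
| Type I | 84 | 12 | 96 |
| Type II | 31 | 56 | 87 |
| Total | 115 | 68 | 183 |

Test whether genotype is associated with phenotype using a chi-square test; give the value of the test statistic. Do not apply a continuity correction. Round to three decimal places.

Grand total N = 183.
Expected counts (row total × column total / N):
  Type I, Trait present: 96×115/183 = 60.3279
  Type I, Trait absent: 96×68/183 = 35.6721
  Type II, Trait present: 87×115/183 = 54.6721
  Type II, Trait absent: 87×68/183 = 32.3279
Contributions (O − E)²/E:
  (84 − 60.3279)²/60.3279 = 9.2887
  (12 − 35.6721)²/35.6721 = 15.7089
  (31 − 54.6721)²/54.6721 = 10.2496
  (56 − 32.3279)²/32.3279 = 17.3339
χ² = 9.2887 + 15.7089 + 10.2496 + 17.3339 = 52.581

52.581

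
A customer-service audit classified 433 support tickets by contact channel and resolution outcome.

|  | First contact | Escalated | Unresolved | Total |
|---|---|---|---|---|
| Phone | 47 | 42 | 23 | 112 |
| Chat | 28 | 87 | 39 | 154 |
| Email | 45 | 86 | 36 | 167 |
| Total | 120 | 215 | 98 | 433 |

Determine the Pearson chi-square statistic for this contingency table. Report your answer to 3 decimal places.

Grand total N = 433.
Expected counts (row total × column total / N):
  Phone, First contact: 112×120/433 = 31.03926
  Phone, Escalated: 112×215/433 = 55.61201
  Phone, Unresolved: 112×98/433 = 25.34873
  Chat, First contact: 154×120/433 = 42.67898
  Chat, Escalated: 154×215/433 = 76.46651
  Chat, Unresolved: 154×98/433 = 34.85450
  Email, First contact: 167×120/433 = 46.28176
  Email, Escalated: 167×215/433 = 82.92148
  Email, Unresolved: 167×98/433 = 37.79677
Contributions (O − E)²/E:
  (47 − 31.03926)²/31.03926 = 8.2072
  (42 − 55.61201)²/55.61201 = 3.3318
  (23 − 25.34873)²/25.34873 = 0.2176
  (28 − 42.67898)²/42.67898 = 5.0487
  (87 − 76.46651)²/76.46651 = 1.4510
  (39 − 34.85450)²/34.85450 = 0.4931
  (45 − 46.28176)²/46.28176 = 0.0355
  (86 − 82.92148)²/82.92148 = 0.1143
  (36 − 37.79677)²/37.79677 = 0.0854
χ² = 8.2072 + 3.3318 + 0.2176 + 5.0487 + 1.4510 + 0.4931 + 0.0355 + 0.1143 + 0.0854 = 18.985

18.985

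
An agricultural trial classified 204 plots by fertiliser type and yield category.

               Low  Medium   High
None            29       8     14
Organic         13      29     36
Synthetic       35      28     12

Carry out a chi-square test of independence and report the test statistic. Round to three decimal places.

32.919

Row totals: 51, 78, 75. Column totals: 77, 65, 62. Grand total N = 204.
Expected counts (row total × column total / N):
  None, Low: 51×77/204 = 19.2500
  None, Medium: 51×65/204 = 16.2500
  None, High: 51×62/204 = 15.5000
  Organic, Low: 78×77/204 = 29.4412
  Organic, Medium: 78×65/204 = 24.8529
  Organic, High: 78×62/204 = 23.7059
  Synthetic, Low: 75×77/204 = 28.3088
  Synthetic, Medium: 75×65/204 = 23.8971
  Synthetic, High: 75×62/204 = 22.7941
Contributions (O − E)²/E:
  (29 − 19.2500)²/19.2500 = 4.9383
  (8 − 16.2500)²/16.2500 = 4.1885
  (14 − 15.5000)²/15.5000 = 0.1452
  (13 − 29.4412)²/29.4412 = 9.1815
  (29 − 24.8529)²/24.8529 = 0.6920
  (36 − 23.7059)²/23.7059 = 6.3758
  (35 − 28.3088)²/28.3088 = 1.5816
  (28 − 23.8971)²/23.8971 = 0.7044
  (12 − 22.7941)²/22.7941 = 5.1115
χ² = 4.9383 + 4.1885 + 0.1452 + 9.1815 + 0.6920 + 6.3758 + 1.5816 + 0.7044 + 5.1115 = 32.919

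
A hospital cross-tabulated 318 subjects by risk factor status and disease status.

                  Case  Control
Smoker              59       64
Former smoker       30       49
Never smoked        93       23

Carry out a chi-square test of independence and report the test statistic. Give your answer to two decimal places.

41.22

Row totals: 123, 79, 116. Column totals: 182, 136. Grand total N = 318.
Expected counts (row total × column total / N):
  Smoker, Case: 123×182/318 = 70.396
  Smoker, Control: 123×136/318 = 52.604
  Former smoker, Case: 79×182/318 = 45.214
  Former smoker, Control: 79×136/318 = 33.786
  Never smoked, Case: 116×182/318 = 66.390
  Never smoked, Control: 116×136/318 = 49.610
Contributions (O − E)²/E:
  (59 − 70.396)²/70.396 = 1.8448
  (64 − 52.604)²/52.604 = 2.4688
  (30 − 45.214)²/45.214 = 5.1193
  (49 − 33.786)²/33.786 = 6.8509
  (93 − 66.390)²/66.390 = 10.6656
  (23 − 49.610)²/49.610 = 14.2732
χ² = 1.8448 + 2.4688 + 5.1193 + 6.8509 + 10.6656 + 14.2732 = 41.22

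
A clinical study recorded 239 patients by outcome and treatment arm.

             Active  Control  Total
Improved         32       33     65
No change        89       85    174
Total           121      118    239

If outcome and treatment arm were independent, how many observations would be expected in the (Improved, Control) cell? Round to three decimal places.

32.092

Row total (Improved) = 65; column total (Control) = 118; grand total N = 239.
Expected count = (row total × column total) / N = 65 × 118 / 239 = 32.092.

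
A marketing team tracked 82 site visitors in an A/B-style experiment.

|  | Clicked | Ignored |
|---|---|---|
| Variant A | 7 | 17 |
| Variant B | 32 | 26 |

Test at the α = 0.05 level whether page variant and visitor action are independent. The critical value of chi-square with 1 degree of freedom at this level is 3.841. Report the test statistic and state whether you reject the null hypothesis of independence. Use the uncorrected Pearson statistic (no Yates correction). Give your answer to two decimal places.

Row totals: 24, 58. Column totals: 39, 43. Grand total N = 82.
Expected counts (row total × column total / N):
  Variant A, Clicked: 24×39/82 = 11.415
  Variant A, Ignored: 24×43/82 = 12.585
  Variant B, Clicked: 58×39/82 = 27.585
  Variant B, Ignored: 58×43/82 = 30.415
Contributions (O − E)²/E:
  (7 − 11.415)²/11.415 = 1.7076
  (17 − 12.585)²/12.585 = 1.5488
  (32 − 27.585)²/27.585 = 0.7066
  (26 − 30.415)²/30.415 = 0.6409
χ² = 1.7076 + 1.5488 + 0.7066 + 0.6409 = 4.60
df = (2−1)(2−1) = 1. Since 4.60 > 3.841, reject the null hypothesis of independence at α = 0.05.

4.60; reject H₀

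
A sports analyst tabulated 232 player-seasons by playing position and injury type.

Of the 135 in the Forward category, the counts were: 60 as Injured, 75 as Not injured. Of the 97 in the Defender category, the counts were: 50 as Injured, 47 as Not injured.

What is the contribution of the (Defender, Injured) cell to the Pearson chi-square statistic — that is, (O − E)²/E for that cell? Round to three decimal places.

Row total (Defender) = 97; column total (Injured) = 110; N = 232.
Expected count E = 97 × 110 / 232 = 45.9914.
Contribution = (O − E)²/E = (50 − 45.9914)² / 45.9914 = 0.349.

0.349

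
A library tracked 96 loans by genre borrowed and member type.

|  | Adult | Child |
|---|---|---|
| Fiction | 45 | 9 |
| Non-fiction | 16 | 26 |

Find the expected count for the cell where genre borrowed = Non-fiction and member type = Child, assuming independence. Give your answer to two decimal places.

15.31

Row total (Non-fiction) = 42; column total (Child) = 35; grand total N = 96.
Expected count = (row total × column total) / N = 42 × 35 / 96 = 15.31.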